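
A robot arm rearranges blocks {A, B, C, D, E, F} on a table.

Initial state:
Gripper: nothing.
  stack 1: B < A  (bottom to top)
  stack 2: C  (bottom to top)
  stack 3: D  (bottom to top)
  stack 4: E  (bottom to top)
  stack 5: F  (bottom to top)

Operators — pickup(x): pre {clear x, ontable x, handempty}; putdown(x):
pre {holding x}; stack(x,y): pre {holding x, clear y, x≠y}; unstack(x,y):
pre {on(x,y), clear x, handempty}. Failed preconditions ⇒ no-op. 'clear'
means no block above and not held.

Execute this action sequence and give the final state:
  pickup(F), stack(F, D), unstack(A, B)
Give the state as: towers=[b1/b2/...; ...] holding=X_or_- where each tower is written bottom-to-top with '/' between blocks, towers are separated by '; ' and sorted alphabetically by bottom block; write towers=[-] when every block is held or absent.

towers=[B; C; D/F; E] holding=A

step 1 (pickup(F)): towers=[B/A; C; D; E] holding=F
step 2 (stack(F, D)): towers=[B/A; C; D/F; E] holding=-
step 3 (unstack(A, B)): towers=[B; C; D/F; E] holding=A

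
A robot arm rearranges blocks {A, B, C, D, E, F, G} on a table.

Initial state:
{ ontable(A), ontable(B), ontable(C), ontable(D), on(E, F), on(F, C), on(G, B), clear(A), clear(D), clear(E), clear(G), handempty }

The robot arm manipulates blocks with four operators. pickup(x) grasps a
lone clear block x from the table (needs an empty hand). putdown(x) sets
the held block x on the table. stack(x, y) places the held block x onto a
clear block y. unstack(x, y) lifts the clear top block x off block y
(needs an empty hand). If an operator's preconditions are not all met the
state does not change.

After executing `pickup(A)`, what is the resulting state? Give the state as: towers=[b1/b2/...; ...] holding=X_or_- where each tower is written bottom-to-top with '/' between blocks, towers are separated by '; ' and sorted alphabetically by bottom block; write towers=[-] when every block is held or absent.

before: towers=[A; B/G; C/F/E; D] holding=-
pre[pickup(A)]: clear(A) ✓, ontable(A) ✓, handempty ✓
all met → apply pickup(A)
after:  towers=[B/G; C/F/E; D] holding=A

towers=[B/G; C/F/E; D] holding=A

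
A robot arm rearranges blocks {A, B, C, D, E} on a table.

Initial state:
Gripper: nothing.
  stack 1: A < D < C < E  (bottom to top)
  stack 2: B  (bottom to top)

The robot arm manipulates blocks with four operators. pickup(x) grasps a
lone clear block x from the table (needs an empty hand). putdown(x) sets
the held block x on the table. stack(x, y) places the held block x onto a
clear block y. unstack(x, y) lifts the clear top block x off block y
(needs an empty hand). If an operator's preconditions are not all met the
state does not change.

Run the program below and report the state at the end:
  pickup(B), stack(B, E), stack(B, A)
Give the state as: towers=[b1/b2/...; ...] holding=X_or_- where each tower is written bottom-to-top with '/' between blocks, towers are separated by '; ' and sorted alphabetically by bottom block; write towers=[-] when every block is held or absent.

towers=[A/D/C/E/B] holding=-

step 1 (pickup(B)): towers=[A/D/C/E] holding=B
step 2 (stack(B, E)): towers=[A/D/C/E/B] holding=-
step 3 (stack(B, A)) [no-op]: towers=[A/D/C/E/B] holding=-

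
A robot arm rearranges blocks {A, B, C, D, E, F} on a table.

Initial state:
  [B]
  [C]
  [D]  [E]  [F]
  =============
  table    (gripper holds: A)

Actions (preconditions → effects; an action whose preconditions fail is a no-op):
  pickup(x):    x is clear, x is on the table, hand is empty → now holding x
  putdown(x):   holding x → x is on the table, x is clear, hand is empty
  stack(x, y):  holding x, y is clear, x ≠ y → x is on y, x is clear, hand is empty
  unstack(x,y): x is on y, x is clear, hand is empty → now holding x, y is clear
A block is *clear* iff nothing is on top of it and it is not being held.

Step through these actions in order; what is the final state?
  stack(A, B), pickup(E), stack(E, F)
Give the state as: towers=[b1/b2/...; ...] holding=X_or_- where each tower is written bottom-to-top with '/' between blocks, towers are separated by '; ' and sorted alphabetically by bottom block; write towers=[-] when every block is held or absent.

towers=[D/C/B/A; F/E] holding=-

step 1 (stack(A, B)): towers=[D/C/B/A; E; F] holding=-
step 2 (pickup(E)): towers=[D/C/B/A; F] holding=E
step 3 (stack(E, F)): towers=[D/C/B/A; F/E] holding=-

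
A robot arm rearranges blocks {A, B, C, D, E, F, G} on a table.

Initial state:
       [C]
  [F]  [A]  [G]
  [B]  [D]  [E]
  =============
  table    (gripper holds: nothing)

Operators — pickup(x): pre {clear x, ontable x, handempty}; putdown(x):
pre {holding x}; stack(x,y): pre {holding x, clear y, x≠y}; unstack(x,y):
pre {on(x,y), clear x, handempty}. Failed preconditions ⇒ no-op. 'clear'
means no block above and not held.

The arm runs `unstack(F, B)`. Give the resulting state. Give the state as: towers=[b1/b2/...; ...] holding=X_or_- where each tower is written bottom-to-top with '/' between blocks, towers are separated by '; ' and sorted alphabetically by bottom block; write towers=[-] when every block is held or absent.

towers=[B; D/A/C; E/G] holding=F

before: towers=[B/F; D/A/C; E/G] holding=-
pre[unstack(F, B)]: on(F,B) ok, clear(F) ok, handempty ok
all met → apply unstack(F, B)
after:  towers=[B; D/A/C; E/G] holding=F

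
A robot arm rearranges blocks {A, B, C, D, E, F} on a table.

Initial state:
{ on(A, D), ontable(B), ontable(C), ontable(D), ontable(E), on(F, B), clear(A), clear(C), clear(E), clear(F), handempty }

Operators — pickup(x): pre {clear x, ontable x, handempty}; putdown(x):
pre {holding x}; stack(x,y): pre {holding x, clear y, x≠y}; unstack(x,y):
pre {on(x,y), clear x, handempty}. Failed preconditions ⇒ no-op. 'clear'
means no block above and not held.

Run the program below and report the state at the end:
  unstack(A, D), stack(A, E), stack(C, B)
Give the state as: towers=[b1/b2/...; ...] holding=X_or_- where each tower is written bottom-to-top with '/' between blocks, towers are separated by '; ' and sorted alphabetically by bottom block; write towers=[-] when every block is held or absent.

step 1 (unstack(A, D)): towers=[B/F; C; D; E] holding=A
step 2 (stack(A, E)): towers=[B/F; C; D; E/A] holding=-
step 3 (stack(C, B)) [no-op]: towers=[B/F; C; D; E/A] holding=-

towers=[B/F; C; D; E/A] holding=-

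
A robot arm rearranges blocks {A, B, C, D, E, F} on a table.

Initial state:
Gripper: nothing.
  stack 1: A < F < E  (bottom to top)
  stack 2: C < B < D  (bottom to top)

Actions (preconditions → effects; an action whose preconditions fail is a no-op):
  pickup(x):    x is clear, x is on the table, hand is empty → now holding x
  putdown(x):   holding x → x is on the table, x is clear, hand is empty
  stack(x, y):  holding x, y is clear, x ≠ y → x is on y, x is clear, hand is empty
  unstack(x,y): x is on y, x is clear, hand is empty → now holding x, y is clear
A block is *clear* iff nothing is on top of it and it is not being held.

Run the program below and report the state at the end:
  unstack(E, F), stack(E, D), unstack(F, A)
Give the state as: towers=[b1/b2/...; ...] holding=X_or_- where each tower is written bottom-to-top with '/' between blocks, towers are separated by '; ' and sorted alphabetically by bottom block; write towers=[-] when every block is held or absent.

step 1 (unstack(E, F)): towers=[A/F; C/B/D] holding=E
step 2 (stack(E, D)): towers=[A/F; C/B/D/E] holding=-
step 3 (unstack(F, A)): towers=[A; C/B/D/E] holding=F

towers=[A; C/B/D/E] holding=F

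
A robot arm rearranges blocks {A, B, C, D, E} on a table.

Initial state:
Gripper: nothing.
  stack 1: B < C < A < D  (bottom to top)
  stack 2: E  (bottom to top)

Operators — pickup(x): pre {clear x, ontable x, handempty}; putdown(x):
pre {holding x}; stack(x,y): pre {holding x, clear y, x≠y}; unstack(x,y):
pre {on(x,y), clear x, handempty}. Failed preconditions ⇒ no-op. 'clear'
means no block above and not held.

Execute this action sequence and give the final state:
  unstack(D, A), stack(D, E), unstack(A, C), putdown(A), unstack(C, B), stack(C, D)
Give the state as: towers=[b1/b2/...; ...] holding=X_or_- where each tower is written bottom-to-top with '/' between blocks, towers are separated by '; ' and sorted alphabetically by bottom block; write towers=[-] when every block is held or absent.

towers=[A; B; E/D/C] holding=-

step 1 (unstack(D, A)): towers=[B/C/A; E] holding=D
step 2 (stack(D, E)): towers=[B/C/A; E/D] holding=-
step 3 (unstack(A, C)): towers=[B/C; E/D] holding=A
step 4 (putdown(A)): towers=[A; B/C; E/D] holding=-
step 5 (unstack(C, B)): towers=[A; B; E/D] holding=C
step 6 (stack(C, D)): towers=[A; B; E/D/C] holding=-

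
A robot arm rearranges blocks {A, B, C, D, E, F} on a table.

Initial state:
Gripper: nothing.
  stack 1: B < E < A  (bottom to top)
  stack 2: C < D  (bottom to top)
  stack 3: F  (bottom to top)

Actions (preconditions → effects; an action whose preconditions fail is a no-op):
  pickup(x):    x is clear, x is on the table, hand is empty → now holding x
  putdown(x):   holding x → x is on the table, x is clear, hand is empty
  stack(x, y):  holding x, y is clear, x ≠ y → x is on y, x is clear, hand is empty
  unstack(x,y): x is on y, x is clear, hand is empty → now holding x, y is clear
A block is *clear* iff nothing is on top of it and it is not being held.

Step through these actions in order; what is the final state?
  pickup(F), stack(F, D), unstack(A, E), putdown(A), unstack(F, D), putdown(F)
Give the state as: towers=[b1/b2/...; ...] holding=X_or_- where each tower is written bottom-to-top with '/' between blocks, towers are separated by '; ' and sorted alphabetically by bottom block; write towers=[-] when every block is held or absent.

step 1 (pickup(F)): towers=[B/E/A; C/D] holding=F
step 2 (stack(F, D)): towers=[B/E/A; C/D/F] holding=-
step 3 (unstack(A, E)): towers=[B/E; C/D/F] holding=A
step 4 (putdown(A)): towers=[A; B/E; C/D/F] holding=-
step 5 (unstack(F, D)): towers=[A; B/E; C/D] holding=F
step 6 (putdown(F)): towers=[A; B/E; C/D; F] holding=-

towers=[A; B/E; C/D; F] holding=-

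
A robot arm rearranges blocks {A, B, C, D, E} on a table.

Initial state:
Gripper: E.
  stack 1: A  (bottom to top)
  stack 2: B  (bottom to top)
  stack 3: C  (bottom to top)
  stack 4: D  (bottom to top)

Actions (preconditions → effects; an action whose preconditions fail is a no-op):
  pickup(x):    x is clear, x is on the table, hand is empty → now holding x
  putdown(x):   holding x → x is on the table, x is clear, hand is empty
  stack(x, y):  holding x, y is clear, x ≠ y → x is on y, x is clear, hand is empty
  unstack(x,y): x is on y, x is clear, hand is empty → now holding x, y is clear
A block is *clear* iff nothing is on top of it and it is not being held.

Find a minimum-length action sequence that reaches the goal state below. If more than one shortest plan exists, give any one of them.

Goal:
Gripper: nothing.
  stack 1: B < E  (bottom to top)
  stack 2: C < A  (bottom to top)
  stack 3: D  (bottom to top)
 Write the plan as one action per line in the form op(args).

step 1 (stack(E, B)): towers=[A; B/E; C; D] holding=-
step 2 (pickup(A)): towers=[B/E; C; D] holding=A
step 3 (stack(A, C)): towers=[B/E; C/A; D] holding=-
goal check: towers=[B/E; C/A; D] holding=- — reached (length 3, optimal by BFS)

stack(E, B)
pickup(A)
stack(A, C)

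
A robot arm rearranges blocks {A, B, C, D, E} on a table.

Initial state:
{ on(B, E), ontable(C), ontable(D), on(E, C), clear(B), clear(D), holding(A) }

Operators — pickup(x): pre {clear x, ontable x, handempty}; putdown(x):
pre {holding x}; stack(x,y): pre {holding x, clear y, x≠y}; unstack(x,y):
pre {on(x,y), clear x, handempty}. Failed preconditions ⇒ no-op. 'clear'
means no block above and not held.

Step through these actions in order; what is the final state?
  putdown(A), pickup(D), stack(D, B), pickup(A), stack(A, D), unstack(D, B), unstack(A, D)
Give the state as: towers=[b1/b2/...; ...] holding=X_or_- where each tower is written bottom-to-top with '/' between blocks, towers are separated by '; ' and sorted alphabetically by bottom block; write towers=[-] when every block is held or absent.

towers=[C/E/B/D] holding=A

step 1 (putdown(A)): towers=[A; C/E/B; D] holding=-
step 2 (pickup(D)): towers=[A; C/E/B] holding=D
step 3 (stack(D, B)): towers=[A; C/E/B/D] holding=-
step 4 (pickup(A)): towers=[C/E/B/D] holding=A
step 5 (stack(A, D)): towers=[C/E/B/D/A] holding=-
step 6 (unstack(D, B)) [no-op]: towers=[C/E/B/D/A] holding=-
step 7 (unstack(A, D)): towers=[C/E/B/D] holding=A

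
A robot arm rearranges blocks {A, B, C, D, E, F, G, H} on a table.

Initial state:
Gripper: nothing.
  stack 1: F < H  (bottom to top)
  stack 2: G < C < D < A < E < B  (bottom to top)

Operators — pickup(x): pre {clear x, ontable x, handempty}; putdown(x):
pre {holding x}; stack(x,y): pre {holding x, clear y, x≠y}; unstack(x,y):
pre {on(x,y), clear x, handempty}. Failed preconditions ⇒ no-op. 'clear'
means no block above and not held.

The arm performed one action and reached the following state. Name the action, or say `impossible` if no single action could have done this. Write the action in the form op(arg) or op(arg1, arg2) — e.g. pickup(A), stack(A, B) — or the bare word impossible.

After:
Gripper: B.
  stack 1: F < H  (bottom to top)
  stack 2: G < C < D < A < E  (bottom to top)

target: towers=[F/H; G/C/D/A/E] holding=B
     unstack(H, F) → towers=[F; G/C/D/A/E/B] holding=H
     unstack(B, E) → towers=[F/H; G/C/D/A/E] holding=B  ← match

unstack(B, E)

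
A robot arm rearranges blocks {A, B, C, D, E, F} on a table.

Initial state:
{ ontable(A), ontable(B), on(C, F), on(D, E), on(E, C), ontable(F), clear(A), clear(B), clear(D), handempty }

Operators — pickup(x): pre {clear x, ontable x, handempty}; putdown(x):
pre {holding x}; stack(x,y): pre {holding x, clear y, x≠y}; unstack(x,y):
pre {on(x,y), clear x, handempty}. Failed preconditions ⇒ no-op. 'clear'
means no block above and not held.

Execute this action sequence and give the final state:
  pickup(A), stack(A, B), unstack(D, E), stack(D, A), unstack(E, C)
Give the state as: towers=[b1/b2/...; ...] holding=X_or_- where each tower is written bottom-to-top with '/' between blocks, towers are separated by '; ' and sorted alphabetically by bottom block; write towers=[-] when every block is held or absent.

step 1 (pickup(A)): towers=[B; F/C/E/D] holding=A
step 2 (stack(A, B)): towers=[B/A; F/C/E/D] holding=-
step 3 (unstack(D, E)): towers=[B/A; F/C/E] holding=D
step 4 (stack(D, A)): towers=[B/A/D; F/C/E] holding=-
step 5 (unstack(E, C)): towers=[B/A/D; F/C] holding=E

towers=[B/A/D; F/C] holding=E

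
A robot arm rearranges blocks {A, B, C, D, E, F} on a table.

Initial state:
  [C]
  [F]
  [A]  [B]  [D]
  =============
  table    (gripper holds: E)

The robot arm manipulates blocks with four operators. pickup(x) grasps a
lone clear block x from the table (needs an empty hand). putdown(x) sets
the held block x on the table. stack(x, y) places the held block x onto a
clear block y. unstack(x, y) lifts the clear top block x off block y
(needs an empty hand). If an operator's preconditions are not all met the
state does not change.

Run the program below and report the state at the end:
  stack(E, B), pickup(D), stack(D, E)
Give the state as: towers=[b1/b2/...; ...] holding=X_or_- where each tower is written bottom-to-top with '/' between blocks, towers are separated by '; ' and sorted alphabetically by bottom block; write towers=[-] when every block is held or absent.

towers=[A/F/C; B/E/D] holding=-

step 1 (stack(E, B)): towers=[A/F/C; B/E; D] holding=-
step 2 (pickup(D)): towers=[A/F/C; B/E] holding=D
step 3 (stack(D, E)): towers=[A/F/C; B/E/D] holding=-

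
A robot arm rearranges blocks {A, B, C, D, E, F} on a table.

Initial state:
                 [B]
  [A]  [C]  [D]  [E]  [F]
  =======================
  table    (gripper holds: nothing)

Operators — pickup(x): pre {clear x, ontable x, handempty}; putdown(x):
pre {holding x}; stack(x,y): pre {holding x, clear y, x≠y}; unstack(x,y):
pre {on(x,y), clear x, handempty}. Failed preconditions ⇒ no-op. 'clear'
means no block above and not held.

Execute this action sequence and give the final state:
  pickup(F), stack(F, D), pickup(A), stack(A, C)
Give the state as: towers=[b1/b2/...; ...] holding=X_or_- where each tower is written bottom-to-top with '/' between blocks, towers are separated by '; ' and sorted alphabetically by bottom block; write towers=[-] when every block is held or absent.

towers=[C/A; D/F; E/B] holding=-

step 1 (pickup(F)): towers=[A; C; D; E/B] holding=F
step 2 (stack(F, D)): towers=[A; C; D/F; E/B] holding=-
step 3 (pickup(A)): towers=[C; D/F; E/B] holding=A
step 4 (stack(A, C)): towers=[C/A; D/F; E/B] holding=-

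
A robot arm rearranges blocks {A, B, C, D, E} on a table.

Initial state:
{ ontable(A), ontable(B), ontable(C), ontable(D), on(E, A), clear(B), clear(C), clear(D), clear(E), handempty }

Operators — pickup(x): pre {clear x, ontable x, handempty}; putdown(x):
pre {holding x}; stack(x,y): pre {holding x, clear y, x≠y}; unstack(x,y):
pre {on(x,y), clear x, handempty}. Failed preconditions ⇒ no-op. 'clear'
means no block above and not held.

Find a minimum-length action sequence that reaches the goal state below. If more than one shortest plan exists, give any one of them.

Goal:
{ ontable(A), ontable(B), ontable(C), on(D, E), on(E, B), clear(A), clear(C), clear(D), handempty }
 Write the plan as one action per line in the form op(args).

step 1 (unstack(E, A)): towers=[A; B; C; D] holding=E
step 2 (stack(E, B)): towers=[A; B/E; C; D] holding=-
step 3 (pickup(D)): towers=[A; B/E; C] holding=D
step 4 (stack(D, E)): towers=[A; B/E/D; C] holding=-
goal check: towers=[A; B/E/D; C] holding=- — reached (length 4, optimal by BFS)

unstack(E, A)
stack(E, B)
pickup(D)
stack(D, E)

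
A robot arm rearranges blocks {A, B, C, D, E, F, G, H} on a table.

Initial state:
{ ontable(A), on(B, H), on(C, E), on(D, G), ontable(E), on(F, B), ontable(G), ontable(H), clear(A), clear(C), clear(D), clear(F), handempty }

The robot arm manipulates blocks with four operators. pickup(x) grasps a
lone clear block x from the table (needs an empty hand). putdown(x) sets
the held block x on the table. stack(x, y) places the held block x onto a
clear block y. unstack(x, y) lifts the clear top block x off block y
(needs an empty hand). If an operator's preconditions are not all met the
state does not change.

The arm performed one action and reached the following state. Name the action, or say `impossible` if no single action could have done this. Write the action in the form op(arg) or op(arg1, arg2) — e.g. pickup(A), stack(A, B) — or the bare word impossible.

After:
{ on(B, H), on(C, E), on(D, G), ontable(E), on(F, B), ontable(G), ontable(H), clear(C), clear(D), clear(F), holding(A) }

pickup(A)

target: towers=[E/C; G/D; H/B/F] holding=A
         pickup(A) → towers=[E/C; G/D; H/B/F] holding=A  ← match
     unstack(F, B) → towers=[A; E/C; G/D; H/B] holding=F
     unstack(D, G) → towers=[A; E/C; G; H/B/F] holding=D
     unstack(C, E) → towers=[A; E; G/D; H/B/F] holding=C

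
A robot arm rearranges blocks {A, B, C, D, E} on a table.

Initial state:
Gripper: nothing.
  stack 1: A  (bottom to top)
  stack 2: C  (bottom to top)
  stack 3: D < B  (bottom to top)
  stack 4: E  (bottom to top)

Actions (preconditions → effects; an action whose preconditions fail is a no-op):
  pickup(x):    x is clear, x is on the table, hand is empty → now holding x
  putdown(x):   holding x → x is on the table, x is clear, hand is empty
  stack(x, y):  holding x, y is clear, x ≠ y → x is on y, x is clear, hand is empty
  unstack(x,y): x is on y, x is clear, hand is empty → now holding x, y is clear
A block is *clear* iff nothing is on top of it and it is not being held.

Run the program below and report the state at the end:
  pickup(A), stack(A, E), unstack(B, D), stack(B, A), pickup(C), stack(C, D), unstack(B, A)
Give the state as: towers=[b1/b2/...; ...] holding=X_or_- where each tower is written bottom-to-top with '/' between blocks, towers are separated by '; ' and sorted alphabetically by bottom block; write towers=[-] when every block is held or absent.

step 1 (pickup(A)): towers=[C; D/B; E] holding=A
step 2 (stack(A, E)): towers=[C; D/B; E/A] holding=-
step 3 (unstack(B, D)): towers=[C; D; E/A] holding=B
step 4 (stack(B, A)): towers=[C; D; E/A/B] holding=-
step 5 (pickup(C)): towers=[D; E/A/B] holding=C
step 6 (stack(C, D)): towers=[D/C; E/A/B] holding=-
step 7 (unstack(B, A)): towers=[D/C; E/A] holding=B

towers=[D/C; E/A] holding=B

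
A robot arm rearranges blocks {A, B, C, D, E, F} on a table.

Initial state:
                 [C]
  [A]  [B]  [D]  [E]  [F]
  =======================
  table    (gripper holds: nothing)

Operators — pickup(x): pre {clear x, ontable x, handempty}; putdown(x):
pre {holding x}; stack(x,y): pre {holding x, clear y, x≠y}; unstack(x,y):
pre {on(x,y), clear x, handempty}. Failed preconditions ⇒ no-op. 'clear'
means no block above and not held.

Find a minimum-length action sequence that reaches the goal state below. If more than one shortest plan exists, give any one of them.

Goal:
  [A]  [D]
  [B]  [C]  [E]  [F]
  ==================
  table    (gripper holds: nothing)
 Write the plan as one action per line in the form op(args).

pickup(A)
stack(A, B)
unstack(C, E)
putdown(C)
pickup(D)
stack(D, C)

step 1 (pickup(A)): towers=[B; D; E/C; F] holding=A
step 2 (stack(A, B)): towers=[B/A; D; E/C; F] holding=-
step 3 (unstack(C, E)): towers=[B/A; D; E; F] holding=C
step 4 (putdown(C)): towers=[B/A; C; D; E; F] holding=-
step 5 (pickup(D)): towers=[B/A; C; E; F] holding=D
step 6 (stack(D, C)): towers=[B/A; C/D; E; F] holding=-
goal check: towers=[B/A; C/D; E; F] holding=- — reached (length 6, optimal by BFS)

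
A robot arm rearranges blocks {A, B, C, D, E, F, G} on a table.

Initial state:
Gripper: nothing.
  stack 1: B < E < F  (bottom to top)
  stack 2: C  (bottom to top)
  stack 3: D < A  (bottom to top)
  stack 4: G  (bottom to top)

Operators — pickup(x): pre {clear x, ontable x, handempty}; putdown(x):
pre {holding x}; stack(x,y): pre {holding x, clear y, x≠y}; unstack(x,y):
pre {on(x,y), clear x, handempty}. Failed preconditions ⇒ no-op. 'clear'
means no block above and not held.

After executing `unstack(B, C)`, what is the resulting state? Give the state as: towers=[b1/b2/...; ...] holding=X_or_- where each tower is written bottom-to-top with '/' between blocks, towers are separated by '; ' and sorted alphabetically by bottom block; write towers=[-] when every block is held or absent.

towers=[B/E/F; C; D/A; G] holding=-

before: towers=[B/E/F; C; D/A; G] holding=-
pre[unstack(B, C)]: on(B,C) fail, clear(B) fail, handempty ok
on(B,C), clear(B) unmet → unstack(B, C) is a no-op
after:  towers=[B/E/F; C; D/A; G] holding=-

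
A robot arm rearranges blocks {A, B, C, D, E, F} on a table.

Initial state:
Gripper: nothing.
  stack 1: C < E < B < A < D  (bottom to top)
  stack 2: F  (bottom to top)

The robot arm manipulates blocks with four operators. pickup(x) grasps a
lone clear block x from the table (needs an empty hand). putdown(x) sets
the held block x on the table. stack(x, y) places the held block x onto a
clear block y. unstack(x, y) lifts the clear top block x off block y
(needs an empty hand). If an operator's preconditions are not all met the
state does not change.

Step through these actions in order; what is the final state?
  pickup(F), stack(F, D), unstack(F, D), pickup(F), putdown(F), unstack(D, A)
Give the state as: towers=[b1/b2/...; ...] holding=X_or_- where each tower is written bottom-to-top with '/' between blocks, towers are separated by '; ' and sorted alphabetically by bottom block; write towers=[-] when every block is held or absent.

towers=[C/E/B/A; F] holding=D

step 1 (pickup(F)): towers=[C/E/B/A/D] holding=F
step 2 (stack(F, D)): towers=[C/E/B/A/D/F] holding=-
step 3 (unstack(F, D)): towers=[C/E/B/A/D] holding=F
step 4 (pickup(F)) [no-op]: towers=[C/E/B/A/D] holding=F
step 5 (putdown(F)): towers=[C/E/B/A/D; F] holding=-
step 6 (unstack(D, A)): towers=[C/E/B/A; F] holding=D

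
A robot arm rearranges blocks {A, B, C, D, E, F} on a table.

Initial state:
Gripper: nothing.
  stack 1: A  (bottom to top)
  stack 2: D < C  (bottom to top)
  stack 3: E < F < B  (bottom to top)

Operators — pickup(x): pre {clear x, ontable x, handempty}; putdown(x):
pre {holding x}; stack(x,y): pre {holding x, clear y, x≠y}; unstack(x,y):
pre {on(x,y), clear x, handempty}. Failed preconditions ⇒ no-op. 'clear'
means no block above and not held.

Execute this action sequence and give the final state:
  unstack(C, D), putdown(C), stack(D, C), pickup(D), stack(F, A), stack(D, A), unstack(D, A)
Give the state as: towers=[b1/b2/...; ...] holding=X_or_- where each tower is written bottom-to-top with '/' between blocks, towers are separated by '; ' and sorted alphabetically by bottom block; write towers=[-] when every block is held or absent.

step 1 (unstack(C, D)): towers=[A; D; E/F/B] holding=C
step 2 (putdown(C)): towers=[A; C; D; E/F/B] holding=-
step 3 (stack(D, C)) [no-op]: towers=[A; C; D; E/F/B] holding=-
step 4 (pickup(D)): towers=[A; C; E/F/B] holding=D
step 5 (stack(F, A)) [no-op]: towers=[A; C; E/F/B] holding=D
step 6 (stack(D, A)): towers=[A/D; C; E/F/B] holding=-
step 7 (unstack(D, A)): towers=[A; C; E/F/B] holding=D

towers=[A; C; E/F/B] holding=D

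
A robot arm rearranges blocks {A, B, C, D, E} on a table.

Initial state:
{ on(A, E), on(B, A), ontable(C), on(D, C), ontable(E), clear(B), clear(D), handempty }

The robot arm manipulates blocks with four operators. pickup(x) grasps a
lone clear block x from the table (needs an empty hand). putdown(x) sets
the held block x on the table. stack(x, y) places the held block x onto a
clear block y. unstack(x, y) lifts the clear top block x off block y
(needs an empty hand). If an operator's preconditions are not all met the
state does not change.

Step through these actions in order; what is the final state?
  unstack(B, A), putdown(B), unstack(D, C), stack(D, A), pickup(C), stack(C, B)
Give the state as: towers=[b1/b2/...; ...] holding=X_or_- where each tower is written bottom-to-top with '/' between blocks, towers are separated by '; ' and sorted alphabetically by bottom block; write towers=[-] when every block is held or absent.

towers=[B/C; E/A/D] holding=-

step 1 (unstack(B, A)): towers=[C/D; E/A] holding=B
step 2 (putdown(B)): towers=[B; C/D; E/A] holding=-
step 3 (unstack(D, C)): towers=[B; C; E/A] holding=D
step 4 (stack(D, A)): towers=[B; C; E/A/D] holding=-
step 5 (pickup(C)): towers=[B; E/A/D] holding=C
step 6 (stack(C, B)): towers=[B/C; E/A/D] holding=-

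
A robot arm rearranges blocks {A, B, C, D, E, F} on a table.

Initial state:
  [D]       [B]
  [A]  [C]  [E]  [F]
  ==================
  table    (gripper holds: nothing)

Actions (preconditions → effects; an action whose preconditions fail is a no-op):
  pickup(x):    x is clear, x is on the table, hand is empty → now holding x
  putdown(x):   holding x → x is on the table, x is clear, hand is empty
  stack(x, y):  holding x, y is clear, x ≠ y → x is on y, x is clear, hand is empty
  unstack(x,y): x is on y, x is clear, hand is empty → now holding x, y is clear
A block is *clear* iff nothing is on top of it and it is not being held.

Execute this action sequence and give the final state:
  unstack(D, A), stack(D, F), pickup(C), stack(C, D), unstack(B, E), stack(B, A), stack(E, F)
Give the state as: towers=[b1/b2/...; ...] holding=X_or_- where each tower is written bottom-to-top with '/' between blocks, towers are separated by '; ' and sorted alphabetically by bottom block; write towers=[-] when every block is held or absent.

step 1 (unstack(D, A)): towers=[A; C; E/B; F] holding=D
step 2 (stack(D, F)): towers=[A; C; E/B; F/D] holding=-
step 3 (pickup(C)): towers=[A; E/B; F/D] holding=C
step 4 (stack(C, D)): towers=[A; E/B; F/D/C] holding=-
step 5 (unstack(B, E)): towers=[A; E; F/D/C] holding=B
step 6 (stack(B, A)): towers=[A/B; E; F/D/C] holding=-
step 7 (stack(E, F)) [no-op]: towers=[A/B; E; F/D/C] holding=-

towers=[A/B; E; F/D/C] holding=-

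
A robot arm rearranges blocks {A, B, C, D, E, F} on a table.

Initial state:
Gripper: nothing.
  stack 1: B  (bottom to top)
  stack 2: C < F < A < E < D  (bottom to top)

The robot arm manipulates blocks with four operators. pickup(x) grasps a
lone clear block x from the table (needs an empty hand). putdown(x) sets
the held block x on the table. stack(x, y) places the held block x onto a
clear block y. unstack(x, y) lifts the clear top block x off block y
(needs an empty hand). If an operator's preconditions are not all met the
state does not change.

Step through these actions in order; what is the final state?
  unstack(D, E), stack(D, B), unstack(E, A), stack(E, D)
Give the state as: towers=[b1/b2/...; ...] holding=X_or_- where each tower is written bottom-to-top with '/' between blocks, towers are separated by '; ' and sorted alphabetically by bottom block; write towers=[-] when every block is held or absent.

step 1 (unstack(D, E)): towers=[B; C/F/A/E] holding=D
step 2 (stack(D, B)): towers=[B/D; C/F/A/E] holding=-
step 3 (unstack(E, A)): towers=[B/D; C/F/A] holding=E
step 4 (stack(E, D)): towers=[B/D/E; C/F/A] holding=-

towers=[B/D/E; C/F/A] holding=-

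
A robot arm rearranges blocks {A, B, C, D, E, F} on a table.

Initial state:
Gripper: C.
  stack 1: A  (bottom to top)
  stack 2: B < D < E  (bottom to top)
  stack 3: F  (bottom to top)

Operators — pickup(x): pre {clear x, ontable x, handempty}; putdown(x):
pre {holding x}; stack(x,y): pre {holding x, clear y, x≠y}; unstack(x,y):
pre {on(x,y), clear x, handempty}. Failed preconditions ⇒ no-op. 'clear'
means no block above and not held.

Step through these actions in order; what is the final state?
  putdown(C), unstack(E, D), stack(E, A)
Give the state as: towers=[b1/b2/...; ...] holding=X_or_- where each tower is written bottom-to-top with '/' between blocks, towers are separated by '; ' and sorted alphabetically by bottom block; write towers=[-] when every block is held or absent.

towers=[A/E; B/D; C; F] holding=-

step 1 (putdown(C)): towers=[A; B/D/E; C; F] holding=-
step 2 (unstack(E, D)): towers=[A; B/D; C; F] holding=E
step 3 (stack(E, A)): towers=[A/E; B/D; C; F] holding=-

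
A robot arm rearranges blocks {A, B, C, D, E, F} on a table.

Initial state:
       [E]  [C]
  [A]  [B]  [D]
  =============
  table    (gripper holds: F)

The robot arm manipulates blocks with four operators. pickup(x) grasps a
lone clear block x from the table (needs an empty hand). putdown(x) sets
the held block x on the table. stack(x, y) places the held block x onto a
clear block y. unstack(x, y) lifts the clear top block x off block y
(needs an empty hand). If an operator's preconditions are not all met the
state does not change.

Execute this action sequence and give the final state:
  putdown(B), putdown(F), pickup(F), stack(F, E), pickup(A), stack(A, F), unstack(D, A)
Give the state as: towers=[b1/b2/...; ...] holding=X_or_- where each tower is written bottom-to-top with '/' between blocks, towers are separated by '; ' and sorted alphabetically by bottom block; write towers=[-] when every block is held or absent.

towers=[B/E/F/A; D/C] holding=-

step 1 (putdown(B)) [no-op]: towers=[A; B/E; D/C] holding=F
step 2 (putdown(F)): towers=[A; B/E; D/C; F] holding=-
step 3 (pickup(F)): towers=[A; B/E; D/C] holding=F
step 4 (stack(F, E)): towers=[A; B/E/F; D/C] holding=-
step 5 (pickup(A)): towers=[B/E/F; D/C] holding=A
step 6 (stack(A, F)): towers=[B/E/F/A; D/C] holding=-
step 7 (unstack(D, A)) [no-op]: towers=[B/E/F/A; D/C] holding=-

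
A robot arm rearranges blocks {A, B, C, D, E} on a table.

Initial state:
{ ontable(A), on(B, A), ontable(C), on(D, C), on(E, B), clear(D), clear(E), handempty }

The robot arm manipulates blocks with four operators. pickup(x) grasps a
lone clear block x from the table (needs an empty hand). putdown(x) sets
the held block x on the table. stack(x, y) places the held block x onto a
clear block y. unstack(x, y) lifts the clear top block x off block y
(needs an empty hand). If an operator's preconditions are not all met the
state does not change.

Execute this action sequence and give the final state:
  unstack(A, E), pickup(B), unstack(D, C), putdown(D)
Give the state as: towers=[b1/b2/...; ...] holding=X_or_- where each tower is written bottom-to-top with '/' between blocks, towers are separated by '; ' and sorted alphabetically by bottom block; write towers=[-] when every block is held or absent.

towers=[A/B/E; C; D] holding=-

step 1 (unstack(A, E)) [no-op]: towers=[A/B/E; C/D] holding=-
step 2 (pickup(B)) [no-op]: towers=[A/B/E; C/D] holding=-
step 3 (unstack(D, C)): towers=[A/B/E; C] holding=D
step 4 (putdown(D)): towers=[A/B/E; C; D] holding=-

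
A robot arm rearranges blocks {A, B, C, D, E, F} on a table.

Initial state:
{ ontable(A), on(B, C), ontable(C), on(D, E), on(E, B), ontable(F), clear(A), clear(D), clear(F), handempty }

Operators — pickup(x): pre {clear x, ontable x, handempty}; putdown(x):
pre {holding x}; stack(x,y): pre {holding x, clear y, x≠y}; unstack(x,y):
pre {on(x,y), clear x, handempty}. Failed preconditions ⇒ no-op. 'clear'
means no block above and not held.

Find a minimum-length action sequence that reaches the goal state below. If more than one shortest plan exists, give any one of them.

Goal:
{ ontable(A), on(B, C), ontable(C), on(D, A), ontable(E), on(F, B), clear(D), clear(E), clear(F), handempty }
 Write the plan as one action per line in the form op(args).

unstack(D, E)
stack(D, A)
unstack(E, B)
putdown(E)
pickup(F)
stack(F, B)

step 1 (unstack(D, E)): towers=[A; C/B/E; F] holding=D
step 2 (stack(D, A)): towers=[A/D; C/B/E; F] holding=-
step 3 (unstack(E, B)): towers=[A/D; C/B; F] holding=E
step 4 (putdown(E)): towers=[A/D; C/B; E; F] holding=-
step 5 (pickup(F)): towers=[A/D; C/B; E] holding=F
step 6 (stack(F, B)): towers=[A/D; C/B/F; E] holding=-
goal check: towers=[A/D; C/B/F; E] holding=- — reached (length 6, optimal by BFS)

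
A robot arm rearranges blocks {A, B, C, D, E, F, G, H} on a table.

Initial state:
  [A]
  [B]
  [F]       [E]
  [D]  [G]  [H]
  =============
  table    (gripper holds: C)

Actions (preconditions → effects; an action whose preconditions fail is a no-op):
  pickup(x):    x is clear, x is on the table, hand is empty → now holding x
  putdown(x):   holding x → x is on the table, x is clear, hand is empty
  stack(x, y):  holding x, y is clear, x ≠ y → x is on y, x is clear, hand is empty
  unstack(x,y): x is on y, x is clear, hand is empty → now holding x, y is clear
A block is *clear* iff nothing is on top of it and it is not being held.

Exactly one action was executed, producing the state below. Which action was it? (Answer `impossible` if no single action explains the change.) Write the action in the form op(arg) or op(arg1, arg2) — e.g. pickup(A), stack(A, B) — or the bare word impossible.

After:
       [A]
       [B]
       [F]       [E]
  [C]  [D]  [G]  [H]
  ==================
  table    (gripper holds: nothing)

putdown(C)

target: towers=[C; D/F/B/A; G; H/E] holding=-
        putdown(C) → towers=[C; D/F/B/A; G; H/E] holding=-  ← match
       stack(C, G) → towers=[D/F/B/A; G/C; H/E] holding=-
       stack(C, A) → towers=[D/F/B/A/C; G; H/E] holding=-
       stack(C, E) → towers=[D/F/B/A; G; H/E/C] holding=-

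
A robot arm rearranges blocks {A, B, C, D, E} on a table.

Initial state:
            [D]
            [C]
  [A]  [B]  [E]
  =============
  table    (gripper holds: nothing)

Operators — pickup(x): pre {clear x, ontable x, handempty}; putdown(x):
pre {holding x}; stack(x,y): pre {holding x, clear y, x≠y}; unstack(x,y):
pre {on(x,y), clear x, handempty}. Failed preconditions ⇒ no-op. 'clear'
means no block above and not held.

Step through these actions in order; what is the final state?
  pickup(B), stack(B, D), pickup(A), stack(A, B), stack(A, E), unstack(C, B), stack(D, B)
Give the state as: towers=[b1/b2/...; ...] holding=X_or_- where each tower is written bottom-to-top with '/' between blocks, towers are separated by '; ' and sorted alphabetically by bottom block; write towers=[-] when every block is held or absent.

step 1 (pickup(B)): towers=[A; E/C/D] holding=B
step 2 (stack(B, D)): towers=[A; E/C/D/B] holding=-
step 3 (pickup(A)): towers=[E/C/D/B] holding=A
step 4 (stack(A, B)): towers=[E/C/D/B/A] holding=-
step 5 (stack(A, E)) [no-op]: towers=[E/C/D/B/A] holding=-
step 6 (unstack(C, B)) [no-op]: towers=[E/C/D/B/A] holding=-
step 7 (stack(D, B)) [no-op]: towers=[E/C/D/B/A] holding=-

towers=[E/C/D/B/A] holding=-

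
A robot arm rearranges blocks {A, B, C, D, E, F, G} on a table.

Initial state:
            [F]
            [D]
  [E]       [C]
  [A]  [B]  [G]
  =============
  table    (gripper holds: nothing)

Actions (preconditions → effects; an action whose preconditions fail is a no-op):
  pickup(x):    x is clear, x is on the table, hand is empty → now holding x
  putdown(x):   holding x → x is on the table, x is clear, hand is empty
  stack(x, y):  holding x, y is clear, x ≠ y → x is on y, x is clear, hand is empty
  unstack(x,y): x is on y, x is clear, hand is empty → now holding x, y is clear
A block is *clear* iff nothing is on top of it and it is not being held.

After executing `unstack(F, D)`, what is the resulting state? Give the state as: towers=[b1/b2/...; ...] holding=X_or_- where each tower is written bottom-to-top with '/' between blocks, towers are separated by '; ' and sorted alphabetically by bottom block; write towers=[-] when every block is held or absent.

towers=[A/E; B; G/C/D] holding=F

before: towers=[A/E; B; G/C/D/F] holding=-
pre[unstack(F, D)]: on(F,D) ✓, clear(F) ✓, handempty ✓
all met → apply unstack(F, D)
after:  towers=[A/E; B; G/C/D] holding=F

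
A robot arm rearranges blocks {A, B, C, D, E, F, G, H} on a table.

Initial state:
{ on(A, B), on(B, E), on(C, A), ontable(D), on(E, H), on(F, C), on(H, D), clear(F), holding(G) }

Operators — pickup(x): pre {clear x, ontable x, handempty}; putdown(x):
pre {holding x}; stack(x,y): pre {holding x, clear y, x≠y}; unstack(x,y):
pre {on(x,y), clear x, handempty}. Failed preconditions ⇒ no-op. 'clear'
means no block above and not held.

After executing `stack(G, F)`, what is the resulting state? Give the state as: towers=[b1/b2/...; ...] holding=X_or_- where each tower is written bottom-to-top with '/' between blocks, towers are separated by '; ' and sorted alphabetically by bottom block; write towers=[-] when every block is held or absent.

towers=[D/H/E/B/A/C/F/G] holding=-

before: towers=[D/H/E/B/A/C/F] holding=G
pre[stack(G, F)]: holding(G) ok, clear(F) ok, G≠F ok
all met → apply stack(G, F)
after:  towers=[D/H/E/B/A/C/F/G] holding=-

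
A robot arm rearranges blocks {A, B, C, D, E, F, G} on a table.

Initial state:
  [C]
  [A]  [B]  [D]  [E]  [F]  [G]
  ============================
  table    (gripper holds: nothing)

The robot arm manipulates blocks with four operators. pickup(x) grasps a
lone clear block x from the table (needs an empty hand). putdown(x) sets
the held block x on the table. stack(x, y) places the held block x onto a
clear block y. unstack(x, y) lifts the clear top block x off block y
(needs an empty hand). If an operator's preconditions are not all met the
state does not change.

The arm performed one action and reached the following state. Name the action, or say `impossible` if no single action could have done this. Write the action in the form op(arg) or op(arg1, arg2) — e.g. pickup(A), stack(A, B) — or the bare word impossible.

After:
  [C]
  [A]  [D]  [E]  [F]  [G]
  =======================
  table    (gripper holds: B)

target: towers=[A/C; D; E; F; G] holding=B
         pickup(B) → towers=[A/C; D; E; F; G] holding=B  ← match
         pickup(F) → towers=[A/C; B; D; E; G] holding=F
         pickup(G) → towers=[A/C; B; D; E; F] holding=G
         pickup(D) → towers=[A/C; B; E; F; G] holding=D
         pickup(E) → towers=[A/C; B; D; F; G] holding=E
     unstack(C, A) → towers=[A; B; D; E; F; G] holding=C

pickup(B)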